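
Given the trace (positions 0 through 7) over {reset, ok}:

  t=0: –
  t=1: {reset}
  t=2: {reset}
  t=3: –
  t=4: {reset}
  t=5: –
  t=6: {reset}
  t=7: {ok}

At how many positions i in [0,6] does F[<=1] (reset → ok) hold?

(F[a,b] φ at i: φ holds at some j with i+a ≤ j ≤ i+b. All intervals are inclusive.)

Evaluate at each i in [0,6]:
  i=0: ✓ (witness j=0)
  i=1: ✗ (none in [1,2])
  i=2: ✓ (witness j=3)
  i=3: ✓ (witness j=3)
  i=4: ✓ (witness j=5)
  i=5: ✓ (witness j=5)
  i=6: ✓ (witness j=7)
Positions where it holds: {0, 2, 3, 4, 5, 6} → 6.

6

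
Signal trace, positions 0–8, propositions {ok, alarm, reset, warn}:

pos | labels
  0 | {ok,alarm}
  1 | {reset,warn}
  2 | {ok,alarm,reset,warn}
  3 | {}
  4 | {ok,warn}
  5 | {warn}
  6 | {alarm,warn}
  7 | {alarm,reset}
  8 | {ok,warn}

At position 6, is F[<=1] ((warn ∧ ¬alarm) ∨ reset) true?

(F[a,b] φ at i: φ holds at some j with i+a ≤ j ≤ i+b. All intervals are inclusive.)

True

Check ((warn ∧ ¬alarm) ∨ reset) at each j in [6,7]:
  j=6: false
  j=7: true
Found at j=7 → formula holds.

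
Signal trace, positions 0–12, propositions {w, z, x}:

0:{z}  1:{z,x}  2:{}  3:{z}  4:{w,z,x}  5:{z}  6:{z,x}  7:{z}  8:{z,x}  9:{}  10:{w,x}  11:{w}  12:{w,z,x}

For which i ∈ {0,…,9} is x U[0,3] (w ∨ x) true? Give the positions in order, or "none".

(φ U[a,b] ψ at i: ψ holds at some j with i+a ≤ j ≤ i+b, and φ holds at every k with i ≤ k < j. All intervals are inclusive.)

1, 4, 6, 8

Evaluate at each i in [0,9]:
  i=0: ✗ (lhs fails at k=0 before rhs at j=1)
  i=1: ✓ (rhs at j=1)
  i=2: ✗ (lhs fails at k=2 before rhs at j=4)
  i=3: ✗ (lhs fails at k=3 before rhs at j=4)
  i=4: ✓ (rhs at j=4)
  i=5: ✗ (lhs fails at k=5 before rhs at j=6)
  i=6: ✓ (rhs at j=6)
  i=7: ✗ (lhs fails at k=7 before rhs at j=8)
  i=8: ✓ (rhs at j=8)
  i=9: ✗ (lhs fails at k=9 before rhs at j=10)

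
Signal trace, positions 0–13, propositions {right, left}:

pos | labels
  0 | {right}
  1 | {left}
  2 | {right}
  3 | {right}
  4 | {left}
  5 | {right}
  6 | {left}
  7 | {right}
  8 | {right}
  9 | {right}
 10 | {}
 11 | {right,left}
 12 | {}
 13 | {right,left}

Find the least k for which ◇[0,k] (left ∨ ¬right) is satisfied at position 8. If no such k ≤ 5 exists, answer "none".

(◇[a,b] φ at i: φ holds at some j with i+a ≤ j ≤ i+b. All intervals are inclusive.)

2

Scan j = 8,9,… for (left ∨ ¬right):
  j=8: fails
  j=9: fails
  j=10: holds
First hit at j=10, so smallest k = 10-8 = 2.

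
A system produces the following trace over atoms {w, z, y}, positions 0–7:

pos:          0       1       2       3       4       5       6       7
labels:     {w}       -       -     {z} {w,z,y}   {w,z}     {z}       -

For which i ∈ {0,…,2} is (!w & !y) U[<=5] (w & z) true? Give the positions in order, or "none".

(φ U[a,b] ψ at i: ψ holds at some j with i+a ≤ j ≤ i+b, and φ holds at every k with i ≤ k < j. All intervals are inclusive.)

1, 2

Evaluate at each i in [0,2]:
  i=0: ✗ (lhs fails at k=0 before rhs at j=4)
  i=1: ✓ (rhs at j=4; lhs holds on [1,3])
  i=2: ✓ (rhs at j=4; lhs holds on [2,3])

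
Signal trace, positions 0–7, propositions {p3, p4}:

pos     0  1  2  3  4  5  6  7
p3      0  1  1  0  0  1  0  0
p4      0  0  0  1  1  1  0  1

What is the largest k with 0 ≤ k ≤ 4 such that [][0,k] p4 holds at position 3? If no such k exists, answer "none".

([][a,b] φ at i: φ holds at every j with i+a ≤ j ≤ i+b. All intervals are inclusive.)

2

p4 must hold from j=3 onward; find where it first fails.
  j=3: holds
  j=4: holds
  j=5: holds
  j=6: fails
Holds on [3,5], so largest k = 2.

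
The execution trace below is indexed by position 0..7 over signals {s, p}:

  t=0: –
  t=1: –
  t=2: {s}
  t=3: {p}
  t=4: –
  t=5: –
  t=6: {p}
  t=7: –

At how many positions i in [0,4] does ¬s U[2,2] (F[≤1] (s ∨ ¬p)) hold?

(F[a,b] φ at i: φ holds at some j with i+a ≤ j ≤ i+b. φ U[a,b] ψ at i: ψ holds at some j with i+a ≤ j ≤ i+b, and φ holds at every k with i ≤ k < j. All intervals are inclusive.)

3

Evaluate at each i in [0,4]:
  i=0: ✓ (rhs at j=2; lhs holds on [0,1])
  i=1: ✗ (lhs fails at k=2 before rhs at j=3)
  i=2: ✗ (lhs fails at k=2 before rhs at j=4)
  i=3: ✓ (rhs at j=5; lhs holds on [3,4])
  i=4: ✓ (rhs at j=6; lhs holds on [4,5])
Positions where it holds: {0, 3, 4} → 3.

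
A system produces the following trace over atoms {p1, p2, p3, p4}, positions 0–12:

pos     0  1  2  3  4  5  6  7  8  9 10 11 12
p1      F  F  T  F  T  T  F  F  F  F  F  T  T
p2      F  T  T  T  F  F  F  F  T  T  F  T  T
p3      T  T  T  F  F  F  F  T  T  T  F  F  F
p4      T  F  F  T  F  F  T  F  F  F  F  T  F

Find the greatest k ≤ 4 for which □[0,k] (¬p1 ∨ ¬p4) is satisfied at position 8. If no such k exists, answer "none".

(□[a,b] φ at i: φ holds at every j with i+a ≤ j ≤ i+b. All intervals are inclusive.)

2

(¬p1 ∨ ¬p4) must hold from j=8 onward; find where it first fails.
  j=8: holds
  j=9: holds
  j=10: holds
  j=11: fails
Holds on [8,10], so largest k = 2.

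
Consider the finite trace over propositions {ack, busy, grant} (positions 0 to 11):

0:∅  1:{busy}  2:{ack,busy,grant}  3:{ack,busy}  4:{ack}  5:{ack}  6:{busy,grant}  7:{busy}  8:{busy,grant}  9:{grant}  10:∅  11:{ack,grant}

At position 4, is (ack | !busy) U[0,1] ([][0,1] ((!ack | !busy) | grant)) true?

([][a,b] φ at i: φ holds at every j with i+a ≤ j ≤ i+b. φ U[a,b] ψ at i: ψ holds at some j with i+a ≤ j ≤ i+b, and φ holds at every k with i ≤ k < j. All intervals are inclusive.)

True

Need some j in [4,5] with [][0,1] ((!ack | !busy) | grant), and (ack | !busy) at every k in [4,j-1].
  j=4: [][0,1] ((!ack | !busy) | grant) holds; no prefix to check → satisfied.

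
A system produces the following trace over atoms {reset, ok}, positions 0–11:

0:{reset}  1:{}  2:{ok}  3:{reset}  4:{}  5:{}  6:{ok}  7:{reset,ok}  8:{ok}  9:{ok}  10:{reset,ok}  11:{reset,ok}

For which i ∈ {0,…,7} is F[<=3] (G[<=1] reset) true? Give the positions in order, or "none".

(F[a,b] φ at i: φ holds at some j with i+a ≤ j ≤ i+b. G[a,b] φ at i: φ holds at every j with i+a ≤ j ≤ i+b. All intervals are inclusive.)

Evaluate at each i in [0,7]:
  i=0: ✗ (none in [0,3])
  i=1: ✗ (none in [1,4])
  i=2: ✗ (none in [2,5])
  i=3: ✗ (none in [3,6])
  i=4: ✗ (none in [4,7])
  i=5: ✗ (none in [5,8])
  i=6: ✗ (none in [6,9])
  i=7: ✓ (witness j=10)

7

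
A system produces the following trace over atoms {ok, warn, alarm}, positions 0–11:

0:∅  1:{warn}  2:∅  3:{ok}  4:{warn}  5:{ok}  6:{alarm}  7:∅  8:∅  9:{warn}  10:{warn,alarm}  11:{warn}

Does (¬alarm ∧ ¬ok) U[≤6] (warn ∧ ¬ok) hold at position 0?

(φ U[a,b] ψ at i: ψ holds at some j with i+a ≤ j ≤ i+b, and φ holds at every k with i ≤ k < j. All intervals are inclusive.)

Need some j in [0,6] with (warn ∧ ¬ok), and (¬alarm ∧ ¬ok) at every k in [0,j-1].
  j=0: (warn ∧ ¬ok) false.
  j=1: (warn ∧ ¬ok) holds; (¬alarm ∧ ¬ok) holds at every k in [0,0] → satisfied.

True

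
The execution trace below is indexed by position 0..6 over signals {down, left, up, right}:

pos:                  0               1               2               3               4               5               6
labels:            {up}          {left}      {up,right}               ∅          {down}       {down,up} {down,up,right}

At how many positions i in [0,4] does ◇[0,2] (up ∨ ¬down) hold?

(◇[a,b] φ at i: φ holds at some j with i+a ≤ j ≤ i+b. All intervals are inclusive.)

5

Evaluate at each i in [0,4]:
  i=0: ✓ (witness j=0)
  i=1: ✓ (witness j=1)
  i=2: ✓ (witness j=2)
  i=3: ✓ (witness j=3)
  i=4: ✓ (witness j=5)
Positions where it holds: {0, 1, 2, 3, 4} → 5.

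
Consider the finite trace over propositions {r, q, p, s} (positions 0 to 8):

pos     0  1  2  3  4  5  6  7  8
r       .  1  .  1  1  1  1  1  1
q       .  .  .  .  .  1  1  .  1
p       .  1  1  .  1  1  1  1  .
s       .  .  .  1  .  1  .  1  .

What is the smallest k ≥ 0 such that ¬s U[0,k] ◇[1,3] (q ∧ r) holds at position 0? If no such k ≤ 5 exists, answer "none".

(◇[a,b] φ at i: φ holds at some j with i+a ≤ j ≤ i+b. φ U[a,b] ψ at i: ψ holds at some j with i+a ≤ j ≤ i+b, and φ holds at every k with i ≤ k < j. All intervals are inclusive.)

2

Need earliest j ≥ 0 with ◇[1,3] (q ∧ r), and ¬s at every k in [0,j-1].
  j=0: rhs fails.
  j=1: rhs fails.
  j=2: rhs holds; lhs holds on [0,1]. k = 2.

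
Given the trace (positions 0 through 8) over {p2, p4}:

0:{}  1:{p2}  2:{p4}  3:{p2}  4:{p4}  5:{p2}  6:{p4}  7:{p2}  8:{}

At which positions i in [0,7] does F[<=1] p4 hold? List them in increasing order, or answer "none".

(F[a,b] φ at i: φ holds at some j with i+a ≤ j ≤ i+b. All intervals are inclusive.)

1, 2, 3, 4, 5, 6

Evaluate at each i in [0,7]:
  i=0: ✗ (none in [0,1])
  i=1: ✓ (witness j=2)
  i=2: ✓ (witness j=2)
  i=3: ✓ (witness j=4)
  i=4: ✓ (witness j=4)
  i=5: ✓ (witness j=6)
  i=6: ✓ (witness j=6)
  i=7: ✗ (none in [7,8])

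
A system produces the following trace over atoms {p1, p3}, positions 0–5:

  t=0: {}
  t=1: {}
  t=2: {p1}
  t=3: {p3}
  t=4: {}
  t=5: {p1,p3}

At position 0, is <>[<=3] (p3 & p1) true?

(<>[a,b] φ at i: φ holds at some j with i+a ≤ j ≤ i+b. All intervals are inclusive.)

Check (p3 & p1) at each j in [0,3]:
  j=0: false
  j=1: false
  j=2: false
  j=3: false
No position in the window satisfies it → formula fails.

False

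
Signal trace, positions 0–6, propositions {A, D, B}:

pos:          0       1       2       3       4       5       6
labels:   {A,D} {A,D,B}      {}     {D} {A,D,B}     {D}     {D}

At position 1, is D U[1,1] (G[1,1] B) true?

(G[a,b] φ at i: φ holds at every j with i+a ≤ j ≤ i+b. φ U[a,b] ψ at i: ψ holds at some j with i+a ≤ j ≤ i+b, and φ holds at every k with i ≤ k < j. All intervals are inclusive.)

Does not hold

Need some j in [2,2] with G[1,1] B, and D at every k in [1,j-1].
  j=2: G[1,1] B — fails at 3.
No j in the window works → until fails.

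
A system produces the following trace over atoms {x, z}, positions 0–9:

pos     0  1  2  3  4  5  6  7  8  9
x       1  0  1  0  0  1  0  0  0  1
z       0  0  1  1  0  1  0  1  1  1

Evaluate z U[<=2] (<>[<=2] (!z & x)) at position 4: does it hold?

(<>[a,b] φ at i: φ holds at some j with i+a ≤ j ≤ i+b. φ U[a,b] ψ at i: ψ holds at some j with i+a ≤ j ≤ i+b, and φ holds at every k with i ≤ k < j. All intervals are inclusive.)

Does not hold

Need some j in [4,6] with <>[<=2] (!z & x), and z at every k in [4,j-1].
  j=4: <>[<=2] (!z & x) — fails (none in [4,6]).
  j=5: <>[<=2] (!z & x) — fails (none in [5,7]).
  j=6: <>[<=2] (!z & x) — fails (none in [6,8]).
No j in the window works → until fails.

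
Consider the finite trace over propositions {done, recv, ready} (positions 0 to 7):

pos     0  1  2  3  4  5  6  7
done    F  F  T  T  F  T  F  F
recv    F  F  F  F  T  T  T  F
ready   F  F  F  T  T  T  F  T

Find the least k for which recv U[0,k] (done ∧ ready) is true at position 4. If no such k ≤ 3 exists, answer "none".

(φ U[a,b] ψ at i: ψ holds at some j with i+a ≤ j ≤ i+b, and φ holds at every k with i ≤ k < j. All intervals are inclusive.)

1

Need earliest j ≥ 4 with (done ∧ ready), and recv at every k in [4,j-1].
  j=4: rhs fails.
  j=5: rhs holds; lhs holds on [4,4]. k = 1.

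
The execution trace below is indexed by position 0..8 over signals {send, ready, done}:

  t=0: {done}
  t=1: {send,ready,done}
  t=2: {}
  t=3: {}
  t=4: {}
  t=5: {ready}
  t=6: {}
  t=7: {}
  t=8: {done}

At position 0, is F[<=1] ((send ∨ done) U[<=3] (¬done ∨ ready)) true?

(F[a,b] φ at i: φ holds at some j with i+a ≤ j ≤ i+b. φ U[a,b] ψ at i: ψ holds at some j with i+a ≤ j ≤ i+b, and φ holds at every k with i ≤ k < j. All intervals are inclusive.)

Check ((send ∨ done) U[<=3] (¬done ∨ ready)) at each j in [0,1]:
  j=0: holds
  j=1: holds
Found at j=0 → formula holds.

Holds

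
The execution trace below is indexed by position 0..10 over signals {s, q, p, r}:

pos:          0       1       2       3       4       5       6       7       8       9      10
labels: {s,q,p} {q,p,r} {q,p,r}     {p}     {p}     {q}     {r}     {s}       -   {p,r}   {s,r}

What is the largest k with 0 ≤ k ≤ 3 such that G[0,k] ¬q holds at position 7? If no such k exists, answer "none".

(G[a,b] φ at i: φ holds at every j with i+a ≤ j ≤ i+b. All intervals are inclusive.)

¬q must hold from j=7 onward; find where it first fails.
  j=7: holds
  j=8: holds
  j=9: holds
  j=10: holds
Holds through j=10; largest k = 3.

3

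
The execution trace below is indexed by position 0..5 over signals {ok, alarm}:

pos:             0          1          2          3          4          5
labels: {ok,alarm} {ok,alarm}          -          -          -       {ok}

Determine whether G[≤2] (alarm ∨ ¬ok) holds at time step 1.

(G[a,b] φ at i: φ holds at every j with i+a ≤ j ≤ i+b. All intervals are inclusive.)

True

Check (alarm ∨ ¬ok) at every j in [1,3]:
  j=1: true
  j=2: true
  j=3: true
All positions satisfy it → formula holds.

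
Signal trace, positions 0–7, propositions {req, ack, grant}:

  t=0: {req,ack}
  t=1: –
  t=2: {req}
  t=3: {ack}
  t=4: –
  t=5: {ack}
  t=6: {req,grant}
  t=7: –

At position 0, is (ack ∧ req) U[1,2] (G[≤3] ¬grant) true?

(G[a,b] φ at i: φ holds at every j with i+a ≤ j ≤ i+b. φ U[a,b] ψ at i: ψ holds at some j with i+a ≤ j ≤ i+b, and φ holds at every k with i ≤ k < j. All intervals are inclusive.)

Need some j in [1,2] with G[≤3] ¬grant, and (ack ∧ req) at every k in [0,j-1].
  j=1: G[≤3] ¬grant holds; (ack ∧ req) holds at every k in [0,0] → satisfied.

Yes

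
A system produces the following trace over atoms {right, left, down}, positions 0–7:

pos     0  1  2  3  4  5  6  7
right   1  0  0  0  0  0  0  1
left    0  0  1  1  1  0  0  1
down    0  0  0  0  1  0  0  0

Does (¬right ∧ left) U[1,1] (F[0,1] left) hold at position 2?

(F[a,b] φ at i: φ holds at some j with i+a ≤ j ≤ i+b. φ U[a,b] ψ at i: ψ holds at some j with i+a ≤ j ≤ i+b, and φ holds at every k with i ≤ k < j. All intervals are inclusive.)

True

Need some j in [3,3] with F[0,1] left, and (¬right ∧ left) at every k in [2,j-1].
  j=3: F[0,1] left holds; (¬right ∧ left) holds at every k in [2,2] → satisfied.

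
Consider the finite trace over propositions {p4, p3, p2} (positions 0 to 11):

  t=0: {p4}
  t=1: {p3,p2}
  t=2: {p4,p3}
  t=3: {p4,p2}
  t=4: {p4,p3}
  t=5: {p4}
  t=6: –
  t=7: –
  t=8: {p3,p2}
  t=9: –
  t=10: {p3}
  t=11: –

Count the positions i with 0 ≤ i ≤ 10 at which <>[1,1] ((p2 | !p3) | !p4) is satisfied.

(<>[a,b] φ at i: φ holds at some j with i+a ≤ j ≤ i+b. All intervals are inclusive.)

Evaluate at each i in [0,10]:
  i=0: ✓ (witness j=1)
  i=1: ✗ (none in [2,2])
  i=2: ✓ (witness j=3)
  i=3: ✗ (none in [4,4])
  i=4: ✓ (witness j=5)
  i=5: ✓ (witness j=6)
  i=6: ✓ (witness j=7)
  i=7: ✓ (witness j=8)
  i=8: ✓ (witness j=9)
  i=9: ✓ (witness j=10)
  i=10: ✓ (witness j=11)
Positions where it holds: {0, 2, 4, 5, 6, 7, 8, 9, 10} → 9.

9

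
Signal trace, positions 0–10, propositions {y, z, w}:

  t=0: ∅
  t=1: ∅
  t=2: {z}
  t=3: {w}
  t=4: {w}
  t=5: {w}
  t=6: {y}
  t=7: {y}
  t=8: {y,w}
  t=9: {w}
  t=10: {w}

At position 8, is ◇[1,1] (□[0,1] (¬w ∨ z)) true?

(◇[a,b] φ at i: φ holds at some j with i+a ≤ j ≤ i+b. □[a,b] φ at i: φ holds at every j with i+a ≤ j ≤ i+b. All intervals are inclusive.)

Check □[0,1] (¬w ∨ z) at each j in [9,9]:
  j=9: fails at 9
No position in the window satisfies it → formula fails.

False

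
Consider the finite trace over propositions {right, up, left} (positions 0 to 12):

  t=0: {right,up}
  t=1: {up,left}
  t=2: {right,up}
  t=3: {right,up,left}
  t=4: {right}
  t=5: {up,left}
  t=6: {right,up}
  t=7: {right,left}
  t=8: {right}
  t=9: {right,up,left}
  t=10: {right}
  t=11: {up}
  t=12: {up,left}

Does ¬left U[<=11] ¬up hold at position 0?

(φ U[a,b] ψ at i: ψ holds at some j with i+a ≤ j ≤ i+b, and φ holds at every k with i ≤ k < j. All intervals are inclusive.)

Need some j in [0,11] with ¬up, and ¬left at every k in [0,j-1].
  j=0: ¬up false.
  j=1: ¬up false.
  j=2: ¬up false.
  j=3: ¬up false.
  j=4: ¬up holds, but ¬left fails at k=1 → not this j.
  j=5: ¬up false.
  j=6: ¬up false.
  j=7: ¬up holds, but ¬left fails at k=1 → not this j.
  j=8: ¬up holds, but ¬left fails at k=1 → not this j.
  j=9: ¬up false.
  j=10: ¬up holds, but ¬left fails at k=1 → not this j.
  j=11: ¬up false.
No j in the window works → until fails.

Does not hold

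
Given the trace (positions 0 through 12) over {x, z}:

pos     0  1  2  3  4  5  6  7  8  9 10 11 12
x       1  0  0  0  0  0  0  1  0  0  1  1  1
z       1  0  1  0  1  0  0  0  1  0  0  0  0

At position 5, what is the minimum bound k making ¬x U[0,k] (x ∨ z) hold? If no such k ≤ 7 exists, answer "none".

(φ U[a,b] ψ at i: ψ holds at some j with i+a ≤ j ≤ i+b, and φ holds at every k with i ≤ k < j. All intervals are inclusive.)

2

Need earliest j ≥ 5 with (x ∨ z), and ¬x at every k in [5,j-1].
  j=5: rhs fails.
  j=6: rhs fails.
  j=7: rhs holds; lhs holds on [5,6]. k = 2.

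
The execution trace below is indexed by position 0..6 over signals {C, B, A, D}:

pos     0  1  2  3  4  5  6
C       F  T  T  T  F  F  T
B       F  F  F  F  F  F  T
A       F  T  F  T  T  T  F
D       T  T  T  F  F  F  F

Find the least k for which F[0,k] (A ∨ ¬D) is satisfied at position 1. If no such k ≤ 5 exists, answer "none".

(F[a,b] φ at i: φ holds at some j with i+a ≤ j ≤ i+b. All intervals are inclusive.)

0

Scan j = 1,2,… for (A ∨ ¬D):
  j=1: holds
First hit at j=1, so smallest k = 1-1 = 0.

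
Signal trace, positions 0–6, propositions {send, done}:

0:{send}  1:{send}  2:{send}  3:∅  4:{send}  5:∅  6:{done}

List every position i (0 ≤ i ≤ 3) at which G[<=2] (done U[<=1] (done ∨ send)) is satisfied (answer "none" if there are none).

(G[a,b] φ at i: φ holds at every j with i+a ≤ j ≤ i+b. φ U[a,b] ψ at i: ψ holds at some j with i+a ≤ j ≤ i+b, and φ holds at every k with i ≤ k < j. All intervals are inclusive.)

Evaluate at each i in [0,3]:
  i=0: ✓ (all of [0,2])
  i=1: ✗ (fails at j=3)
  i=2: ✗ (fails at j=3)
  i=3: ✗ (fails at j=3)

0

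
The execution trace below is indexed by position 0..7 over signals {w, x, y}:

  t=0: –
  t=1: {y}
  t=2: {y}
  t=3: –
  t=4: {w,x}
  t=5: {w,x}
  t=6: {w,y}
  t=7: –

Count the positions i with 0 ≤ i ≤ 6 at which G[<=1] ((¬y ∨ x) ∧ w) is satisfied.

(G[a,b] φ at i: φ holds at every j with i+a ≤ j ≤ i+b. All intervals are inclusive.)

1

Evaluate at each i in [0,6]:
  i=0: ✗ (fails at j=0)
  i=1: ✗ (fails at j=1)
  i=2: ✗ (fails at j=2)
  i=3: ✗ (fails at j=3)
  i=4: ✓ (all of [4,5])
  i=5: ✗ (fails at j=6)
  i=6: ✗ (fails at j=6)
Positions where it holds: {4} → 1.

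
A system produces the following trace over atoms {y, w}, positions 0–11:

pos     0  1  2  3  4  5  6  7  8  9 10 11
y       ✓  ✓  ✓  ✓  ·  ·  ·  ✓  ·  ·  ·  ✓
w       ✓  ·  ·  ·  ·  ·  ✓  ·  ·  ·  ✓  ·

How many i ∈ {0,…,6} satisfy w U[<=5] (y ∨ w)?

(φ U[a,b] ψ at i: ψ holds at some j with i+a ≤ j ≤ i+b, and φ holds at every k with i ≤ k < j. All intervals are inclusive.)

Evaluate at each i in [0,6]:
  i=0: ✓ (rhs at j=0)
  i=1: ✓ (rhs at j=1)
  i=2: ✓ (rhs at j=2)
  i=3: ✓ (rhs at j=3)
  i=4: ✗ (lhs fails at k=4 before rhs at j=6)
  i=5: ✗ (lhs fails at k=5 before rhs at j=6)
  i=6: ✓ (rhs at j=6)
Positions where it holds: {0, 1, 2, 3, 6} → 5.

5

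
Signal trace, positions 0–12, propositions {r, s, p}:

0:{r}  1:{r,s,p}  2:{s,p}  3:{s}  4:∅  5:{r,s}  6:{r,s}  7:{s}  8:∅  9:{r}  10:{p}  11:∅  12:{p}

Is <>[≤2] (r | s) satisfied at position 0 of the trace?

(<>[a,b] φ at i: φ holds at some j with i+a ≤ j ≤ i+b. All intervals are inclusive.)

Yes

Check (r | s) at each j in [0,2]:
  j=0: true
  j=1: true
  j=2: true
Found at j=0 → formula holds.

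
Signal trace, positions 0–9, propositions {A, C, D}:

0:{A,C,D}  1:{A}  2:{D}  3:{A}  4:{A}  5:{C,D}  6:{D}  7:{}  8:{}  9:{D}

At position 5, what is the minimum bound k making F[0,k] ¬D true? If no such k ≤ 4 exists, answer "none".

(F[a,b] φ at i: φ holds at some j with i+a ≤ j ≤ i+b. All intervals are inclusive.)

2

Scan j = 5,6,… for ¬D:
  j=5: fails
  j=6: fails
  j=7: holds
First hit at j=7, so smallest k = 7-5 = 2.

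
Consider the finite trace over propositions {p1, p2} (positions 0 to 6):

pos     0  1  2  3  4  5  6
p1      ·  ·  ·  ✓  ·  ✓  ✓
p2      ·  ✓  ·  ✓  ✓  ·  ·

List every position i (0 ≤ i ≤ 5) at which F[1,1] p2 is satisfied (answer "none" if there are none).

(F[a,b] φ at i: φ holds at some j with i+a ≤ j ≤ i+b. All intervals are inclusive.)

Evaluate at each i in [0,5]:
  i=0: ✓ (witness j=1)
  i=1: ✗ (none in [2,2])
  i=2: ✓ (witness j=3)
  i=3: ✓ (witness j=4)
  i=4: ✗ (none in [5,5])
  i=5: ✗ (none in [6,6])

0, 2, 3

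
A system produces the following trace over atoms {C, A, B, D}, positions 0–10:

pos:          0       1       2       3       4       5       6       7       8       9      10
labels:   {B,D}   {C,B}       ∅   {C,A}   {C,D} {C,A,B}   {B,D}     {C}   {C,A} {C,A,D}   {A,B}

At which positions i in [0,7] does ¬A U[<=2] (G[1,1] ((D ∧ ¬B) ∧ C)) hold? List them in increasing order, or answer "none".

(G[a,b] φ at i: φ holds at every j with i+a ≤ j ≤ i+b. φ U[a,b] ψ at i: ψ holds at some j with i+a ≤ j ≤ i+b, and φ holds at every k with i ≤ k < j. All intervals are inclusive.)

1, 2, 3, 6, 7

Evaluate at each i in [0,7]:
  i=0: ✗ (no rhs in [0,2])
  i=1: ✓ (rhs at j=3; lhs holds on [1,2])
  i=2: ✓ (rhs at j=3; lhs holds on [2,2])
  i=3: ✓ (rhs at j=3)
  i=4: ✗ (no rhs in [4,6])
  i=5: ✗ (no rhs in [5,7])
  i=6: ✓ (rhs at j=8; lhs holds on [6,7])
  i=7: ✓ (rhs at j=8; lhs holds on [7,7])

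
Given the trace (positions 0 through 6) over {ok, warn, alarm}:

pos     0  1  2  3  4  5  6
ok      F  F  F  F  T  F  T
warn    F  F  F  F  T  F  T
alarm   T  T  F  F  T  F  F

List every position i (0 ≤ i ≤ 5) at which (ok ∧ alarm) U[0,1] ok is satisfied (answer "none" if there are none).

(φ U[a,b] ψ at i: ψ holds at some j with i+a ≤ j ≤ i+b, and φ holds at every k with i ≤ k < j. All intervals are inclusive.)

Evaluate at each i in [0,5]:
  i=0: ✗ (no rhs in [0,1])
  i=1: ✗ (no rhs in [1,2])
  i=2: ✗ (no rhs in [2,3])
  i=3: ✗ (lhs fails at k=3 before rhs at j=4)
  i=4: ✓ (rhs at j=4)
  i=5: ✗ (lhs fails at k=5 before rhs at j=6)

4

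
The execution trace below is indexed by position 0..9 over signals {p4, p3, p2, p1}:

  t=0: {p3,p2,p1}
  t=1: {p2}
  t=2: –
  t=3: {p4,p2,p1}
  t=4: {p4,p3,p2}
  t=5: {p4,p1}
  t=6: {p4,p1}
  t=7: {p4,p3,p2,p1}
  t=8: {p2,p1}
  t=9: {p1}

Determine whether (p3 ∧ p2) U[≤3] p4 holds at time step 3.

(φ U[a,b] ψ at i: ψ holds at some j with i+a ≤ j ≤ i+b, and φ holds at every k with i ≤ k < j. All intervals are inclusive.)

True

Need some j in [3,6] with p4, and (p3 ∧ p2) at every k in [3,j-1].
  j=3: p4 holds; no prefix to check → satisfied.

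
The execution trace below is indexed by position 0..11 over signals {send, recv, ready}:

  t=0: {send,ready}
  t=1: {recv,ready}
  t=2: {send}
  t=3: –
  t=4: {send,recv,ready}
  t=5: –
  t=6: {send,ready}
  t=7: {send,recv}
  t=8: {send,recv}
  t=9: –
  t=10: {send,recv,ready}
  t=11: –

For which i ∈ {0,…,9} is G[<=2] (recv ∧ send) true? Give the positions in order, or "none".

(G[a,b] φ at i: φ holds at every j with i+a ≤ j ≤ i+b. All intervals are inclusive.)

none

Evaluate at each i in [0,9]:
  i=0: ✗ (fails at j=0)
  i=1: ✗ (fails at j=1)
  i=2: ✗ (fails at j=2)
  i=3: ✗ (fails at j=3)
  i=4: ✗ (fails at j=5)
  i=5: ✗ (fails at j=5)
  i=6: ✗ (fails at j=6)
  i=7: ✗ (fails at j=9)
  i=8: ✗ (fails at j=9)
  i=9: ✗ (fails at j=9)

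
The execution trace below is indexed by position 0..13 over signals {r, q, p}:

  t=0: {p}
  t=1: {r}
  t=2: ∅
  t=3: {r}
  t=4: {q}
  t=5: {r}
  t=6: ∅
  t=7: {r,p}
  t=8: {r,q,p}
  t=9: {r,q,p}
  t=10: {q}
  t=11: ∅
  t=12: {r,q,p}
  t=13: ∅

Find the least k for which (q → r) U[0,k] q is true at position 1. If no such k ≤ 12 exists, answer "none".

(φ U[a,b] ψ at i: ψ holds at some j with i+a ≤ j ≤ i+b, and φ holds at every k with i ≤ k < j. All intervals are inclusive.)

3

Need earliest j ≥ 1 with q, and (q → r) at every k in [1,j-1].
  j=1: rhs fails.
  j=2: rhs fails.
  j=3: rhs fails.
  j=4: rhs holds; lhs holds on [1,3]. k = 3.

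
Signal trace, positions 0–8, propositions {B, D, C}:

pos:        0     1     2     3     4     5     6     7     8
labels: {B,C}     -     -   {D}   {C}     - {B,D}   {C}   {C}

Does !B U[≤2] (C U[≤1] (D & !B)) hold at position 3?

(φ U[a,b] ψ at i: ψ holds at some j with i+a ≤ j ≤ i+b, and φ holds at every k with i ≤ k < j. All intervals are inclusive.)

Yes

Need some j in [3,5] with (C U[≤1] (D & !B)), and !B at every k in [3,j-1].
  j=3: (C U[≤1] (D & !B)) holds; no prefix to check → satisfied.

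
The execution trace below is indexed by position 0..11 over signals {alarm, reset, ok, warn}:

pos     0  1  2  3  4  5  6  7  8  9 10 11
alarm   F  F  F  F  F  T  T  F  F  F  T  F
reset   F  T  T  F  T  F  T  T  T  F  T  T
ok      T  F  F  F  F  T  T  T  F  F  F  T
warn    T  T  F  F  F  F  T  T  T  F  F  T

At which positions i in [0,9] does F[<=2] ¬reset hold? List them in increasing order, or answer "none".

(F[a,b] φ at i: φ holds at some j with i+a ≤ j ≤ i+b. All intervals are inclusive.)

0, 1, 2, 3, 4, 5, 7, 8, 9

Evaluate at each i in [0,9]:
  i=0: ✓ (witness j=0)
  i=1: ✓ (witness j=3)
  i=2: ✓ (witness j=3)
  i=3: ✓ (witness j=3)
  i=4: ✓ (witness j=5)
  i=5: ✓ (witness j=5)
  i=6: ✗ (none in [6,8])
  i=7: ✓ (witness j=9)
  i=8: ✓ (witness j=9)
  i=9: ✓ (witness j=9)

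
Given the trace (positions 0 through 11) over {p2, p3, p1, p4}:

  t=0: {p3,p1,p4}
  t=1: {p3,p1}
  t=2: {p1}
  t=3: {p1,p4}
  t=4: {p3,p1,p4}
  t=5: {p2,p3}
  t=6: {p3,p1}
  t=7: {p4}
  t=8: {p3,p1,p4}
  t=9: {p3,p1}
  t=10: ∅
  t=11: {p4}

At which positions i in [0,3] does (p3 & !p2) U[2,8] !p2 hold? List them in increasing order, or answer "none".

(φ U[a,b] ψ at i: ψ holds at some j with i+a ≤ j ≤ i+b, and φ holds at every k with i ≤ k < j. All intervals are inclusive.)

Evaluate at each i in [0,3]:
  i=0: ✓ (rhs at j=2; lhs holds on [0,1])
  i=1: ✗ (lhs fails at k=2 before rhs at j=3)
  i=2: ✗ (lhs fails at k=2 before rhs at j=4)
  i=3: ✗ (lhs fails at k=3 before rhs at j=6)

0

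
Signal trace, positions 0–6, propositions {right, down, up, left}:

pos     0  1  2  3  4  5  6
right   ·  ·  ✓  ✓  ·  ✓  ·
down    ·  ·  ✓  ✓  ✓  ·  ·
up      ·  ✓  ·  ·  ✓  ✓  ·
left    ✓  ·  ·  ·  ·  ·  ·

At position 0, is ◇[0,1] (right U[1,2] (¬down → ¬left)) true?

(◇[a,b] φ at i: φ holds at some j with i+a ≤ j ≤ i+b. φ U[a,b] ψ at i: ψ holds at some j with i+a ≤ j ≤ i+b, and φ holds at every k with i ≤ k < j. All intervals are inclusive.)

Check (right U[1,2] (¬down → ¬left)) at each j in [0,1]:
  j=0: fails
  j=1: fails
No position in the window satisfies it → formula fails.

False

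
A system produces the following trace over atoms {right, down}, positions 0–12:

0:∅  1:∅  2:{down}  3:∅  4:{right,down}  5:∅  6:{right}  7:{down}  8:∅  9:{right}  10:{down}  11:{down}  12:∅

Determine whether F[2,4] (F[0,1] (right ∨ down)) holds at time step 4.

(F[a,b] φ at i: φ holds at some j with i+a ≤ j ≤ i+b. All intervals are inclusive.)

Holds

Check F[0,1] (right ∨ down) at each j in [6,8]:
  j=6: holds (witness at 6)
  j=7: holds (witness at 7)
  j=8: holds (witness at 9)
Found at j=6 → formula holds.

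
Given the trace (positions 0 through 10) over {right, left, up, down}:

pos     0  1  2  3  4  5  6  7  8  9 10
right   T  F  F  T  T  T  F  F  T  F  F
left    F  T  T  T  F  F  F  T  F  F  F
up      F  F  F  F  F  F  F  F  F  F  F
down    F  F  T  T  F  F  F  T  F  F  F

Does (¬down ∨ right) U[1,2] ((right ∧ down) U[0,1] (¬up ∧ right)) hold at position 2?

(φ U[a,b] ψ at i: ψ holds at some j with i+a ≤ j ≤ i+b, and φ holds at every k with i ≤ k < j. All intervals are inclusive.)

Does not hold

Need some j in [3,4] with ((right ∧ down) U[0,1] (¬up ∧ right)), and (¬down ∨ right) at every k in [2,j-1].
  j=3: ((right ∧ down) U[0,1] (¬up ∧ right)) holds, but (¬down ∨ right) fails at k=2 → not this j.
  j=4: ((right ∧ down) U[0,1] (¬up ∧ right)) holds, but (¬down ∨ right) fails at k=2 → not this j.
No j in the window works → until fails.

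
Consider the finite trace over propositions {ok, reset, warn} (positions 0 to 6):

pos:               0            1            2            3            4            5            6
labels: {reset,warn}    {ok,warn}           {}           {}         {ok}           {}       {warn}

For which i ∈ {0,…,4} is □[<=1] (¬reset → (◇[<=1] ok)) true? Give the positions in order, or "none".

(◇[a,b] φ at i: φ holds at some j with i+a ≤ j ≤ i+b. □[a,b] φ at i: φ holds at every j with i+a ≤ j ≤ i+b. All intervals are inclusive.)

0, 3

Evaluate at each i in [0,4]:
  i=0: ✓ (all of [0,1])
  i=1: ✗ (fails at j=2)
  i=2: ✗ (fails at j=2)
  i=3: ✓ (all of [3,4])
  i=4: ✗ (fails at j=5)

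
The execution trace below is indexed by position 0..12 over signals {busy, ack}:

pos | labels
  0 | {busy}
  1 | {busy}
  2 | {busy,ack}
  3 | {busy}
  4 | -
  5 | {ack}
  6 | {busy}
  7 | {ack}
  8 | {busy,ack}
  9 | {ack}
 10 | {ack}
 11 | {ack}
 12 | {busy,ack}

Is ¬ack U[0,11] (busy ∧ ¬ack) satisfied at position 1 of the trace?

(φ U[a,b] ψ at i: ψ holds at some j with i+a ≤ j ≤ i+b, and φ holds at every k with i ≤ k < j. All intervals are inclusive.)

Need some j in [1,12] with (busy ∧ ¬ack), and ¬ack at every k in [1,j-1].
  j=1: (busy ∧ ¬ack) holds; no prefix to check → satisfied.

Holds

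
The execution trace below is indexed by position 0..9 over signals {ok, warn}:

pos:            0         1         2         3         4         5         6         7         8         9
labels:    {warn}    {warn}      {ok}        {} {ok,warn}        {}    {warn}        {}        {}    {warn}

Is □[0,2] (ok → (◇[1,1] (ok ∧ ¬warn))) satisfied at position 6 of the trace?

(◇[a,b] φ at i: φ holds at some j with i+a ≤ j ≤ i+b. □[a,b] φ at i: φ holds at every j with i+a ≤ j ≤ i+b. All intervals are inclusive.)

Check (ok → (◇[1,1] (ok ∧ ¬warn))) at every j in [6,8]:
  j=6: antecedent false → ✓
  j=7: antecedent false → ✓
  j=8: antecedent false → ✓
All positions satisfy it → formula holds.

Holds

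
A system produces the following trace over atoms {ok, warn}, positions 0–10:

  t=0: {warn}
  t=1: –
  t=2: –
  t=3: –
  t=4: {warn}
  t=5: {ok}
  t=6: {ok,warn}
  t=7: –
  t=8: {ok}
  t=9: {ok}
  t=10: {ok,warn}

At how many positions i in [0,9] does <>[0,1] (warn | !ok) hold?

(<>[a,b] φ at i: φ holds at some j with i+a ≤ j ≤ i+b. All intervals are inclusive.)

Evaluate at each i in [0,9]:
  i=0: ✓ (witness j=0)
  i=1: ✓ (witness j=1)
  i=2: ✓ (witness j=2)
  i=3: ✓ (witness j=3)
  i=4: ✓ (witness j=4)
  i=5: ✓ (witness j=6)
  i=6: ✓ (witness j=6)
  i=7: ✓ (witness j=7)
  i=8: ✗ (none in [8,9])
  i=9: ✓ (witness j=10)
Positions where it holds: {0, 1, 2, 3, 4, 5, 6, 7, 9} → 9.

9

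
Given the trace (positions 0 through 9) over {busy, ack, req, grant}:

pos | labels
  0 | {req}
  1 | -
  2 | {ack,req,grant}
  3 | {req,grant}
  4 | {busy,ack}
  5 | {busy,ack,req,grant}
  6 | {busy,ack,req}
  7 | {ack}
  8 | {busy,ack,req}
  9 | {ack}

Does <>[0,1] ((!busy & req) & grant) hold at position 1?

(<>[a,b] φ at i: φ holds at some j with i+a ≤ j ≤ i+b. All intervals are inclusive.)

True

Check ((!busy & req) & grant) at each j in [1,2]:
  j=1: false
  j=2: true
Found at j=2 → formula holds.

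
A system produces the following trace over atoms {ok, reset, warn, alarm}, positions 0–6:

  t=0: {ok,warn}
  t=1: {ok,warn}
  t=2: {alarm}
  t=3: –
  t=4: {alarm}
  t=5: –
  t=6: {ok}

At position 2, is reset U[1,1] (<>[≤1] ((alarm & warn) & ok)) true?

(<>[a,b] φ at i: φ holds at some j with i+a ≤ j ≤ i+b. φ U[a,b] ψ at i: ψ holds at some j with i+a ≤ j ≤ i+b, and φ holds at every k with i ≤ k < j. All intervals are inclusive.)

Need some j in [3,3] with <>[≤1] ((alarm & warn) & ok), and reset at every k in [2,j-1].
  j=3: <>[≤1] ((alarm & warn) & ok) — fails (none in [3,4]).
No j in the window works → until fails.

False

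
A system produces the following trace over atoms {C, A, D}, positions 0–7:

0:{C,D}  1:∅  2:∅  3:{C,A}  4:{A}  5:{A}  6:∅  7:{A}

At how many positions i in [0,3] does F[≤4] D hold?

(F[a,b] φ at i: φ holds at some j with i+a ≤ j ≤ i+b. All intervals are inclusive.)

Evaluate at each i in [0,3]:
  i=0: ✓ (witness j=0)
  i=1: ✗ (none in [1,5])
  i=2: ✗ (none in [2,6])
  i=3: ✗ (none in [3,7])
Positions where it holds: {0} → 1.

1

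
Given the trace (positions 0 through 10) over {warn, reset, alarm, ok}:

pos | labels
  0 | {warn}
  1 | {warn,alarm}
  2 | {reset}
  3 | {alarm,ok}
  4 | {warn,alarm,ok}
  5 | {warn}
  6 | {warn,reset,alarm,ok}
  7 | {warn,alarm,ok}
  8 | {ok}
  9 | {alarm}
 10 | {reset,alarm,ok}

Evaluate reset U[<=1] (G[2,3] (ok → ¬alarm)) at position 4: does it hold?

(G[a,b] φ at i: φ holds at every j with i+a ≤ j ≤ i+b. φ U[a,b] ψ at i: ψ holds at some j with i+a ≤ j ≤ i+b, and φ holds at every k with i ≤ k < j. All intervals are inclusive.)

Need some j in [4,5] with G[2,3] (ok → ¬alarm), and reset at every k in [4,j-1].
  j=4: G[2,3] (ok → ¬alarm) — fails at 6.
  j=5: G[2,3] (ok → ¬alarm) — fails at 7.
No j in the window works → until fails.

False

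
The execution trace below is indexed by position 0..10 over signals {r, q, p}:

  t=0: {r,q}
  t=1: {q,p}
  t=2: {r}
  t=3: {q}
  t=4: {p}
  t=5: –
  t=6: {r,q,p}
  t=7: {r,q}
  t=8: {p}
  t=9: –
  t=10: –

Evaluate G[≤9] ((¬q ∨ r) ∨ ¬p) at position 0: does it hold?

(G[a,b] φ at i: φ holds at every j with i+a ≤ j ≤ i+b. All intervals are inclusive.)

No

Check ((¬q ∨ r) ∨ ¬p) at every j in [0,9]:
  j=0: true
  j=1: false
  j=2: true
  j=3: true
  j=4: true
  j=5: true
  j=6: true
  j=7: true
  j=8: true
  j=9: true
Fails at j=1 → formula fails.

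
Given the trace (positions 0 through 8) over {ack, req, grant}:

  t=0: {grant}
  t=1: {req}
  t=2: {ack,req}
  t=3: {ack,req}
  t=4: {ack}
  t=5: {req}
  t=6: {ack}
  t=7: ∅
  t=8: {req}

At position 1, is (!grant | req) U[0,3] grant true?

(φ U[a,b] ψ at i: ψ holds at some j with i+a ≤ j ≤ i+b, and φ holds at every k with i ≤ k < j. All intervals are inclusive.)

No

Need some j in [1,4] with grant, and (!grant | req) at every k in [1,j-1].
  j=1: grant false.
  j=2: grant false.
  j=3: grant false.
  j=4: grant false.
No j in the window works → until fails.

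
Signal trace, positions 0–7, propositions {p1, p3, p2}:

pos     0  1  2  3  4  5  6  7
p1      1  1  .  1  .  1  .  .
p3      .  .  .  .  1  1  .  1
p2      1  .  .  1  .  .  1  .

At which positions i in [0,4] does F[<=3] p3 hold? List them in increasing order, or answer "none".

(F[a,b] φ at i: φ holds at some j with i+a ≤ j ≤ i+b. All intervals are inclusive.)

Evaluate at each i in [0,4]:
  i=0: ✗ (none in [0,3])
  i=1: ✓ (witness j=4)
  i=2: ✓ (witness j=4)
  i=3: ✓ (witness j=4)
  i=4: ✓ (witness j=4)

1, 2, 3, 4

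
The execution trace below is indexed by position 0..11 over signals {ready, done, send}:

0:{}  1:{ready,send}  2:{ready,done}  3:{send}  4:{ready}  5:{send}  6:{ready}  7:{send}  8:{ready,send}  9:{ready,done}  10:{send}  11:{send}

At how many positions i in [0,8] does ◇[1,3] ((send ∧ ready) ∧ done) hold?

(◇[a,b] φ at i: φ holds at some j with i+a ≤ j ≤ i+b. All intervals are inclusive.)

Evaluate at each i in [0,8]:
  i=0: ✗ (none in [1,3])
  i=1: ✗ (none in [2,4])
  i=2: ✗ (none in [3,5])
  i=3: ✗ (none in [4,6])
  i=4: ✗ (none in [5,7])
  i=5: ✗ (none in [6,8])
  i=6: ✗ (none in [7,9])
  i=7: ✗ (none in [8,10])
  i=8: ✗ (none in [9,11])
Positions where it holds: {} → 0.

0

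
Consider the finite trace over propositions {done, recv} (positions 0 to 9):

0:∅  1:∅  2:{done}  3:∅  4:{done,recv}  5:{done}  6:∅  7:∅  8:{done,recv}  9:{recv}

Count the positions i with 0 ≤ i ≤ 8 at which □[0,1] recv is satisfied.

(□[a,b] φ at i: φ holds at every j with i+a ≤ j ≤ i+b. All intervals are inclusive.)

1

Evaluate at each i in [0,8]:
  i=0: ✗ (fails at j=0)
  i=1: ✗ (fails at j=1)
  i=2: ✗ (fails at j=2)
  i=3: ✗ (fails at j=3)
  i=4: ✗ (fails at j=5)
  i=5: ✗ (fails at j=5)
  i=6: ✗ (fails at j=6)
  i=7: ✗ (fails at j=7)
  i=8: ✓ (all of [8,9])
Positions where it holds: {8} → 1.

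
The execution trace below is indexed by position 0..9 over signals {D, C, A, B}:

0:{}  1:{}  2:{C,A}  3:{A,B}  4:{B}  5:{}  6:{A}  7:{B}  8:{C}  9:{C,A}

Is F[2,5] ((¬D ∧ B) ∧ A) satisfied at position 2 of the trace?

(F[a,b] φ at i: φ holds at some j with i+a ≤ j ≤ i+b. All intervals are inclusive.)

Check ((¬D ∧ B) ∧ A) at each j in [4,7]:
  j=4: false
  j=5: false
  j=6: false
  j=7: false
No position in the window satisfies it → formula fails.

No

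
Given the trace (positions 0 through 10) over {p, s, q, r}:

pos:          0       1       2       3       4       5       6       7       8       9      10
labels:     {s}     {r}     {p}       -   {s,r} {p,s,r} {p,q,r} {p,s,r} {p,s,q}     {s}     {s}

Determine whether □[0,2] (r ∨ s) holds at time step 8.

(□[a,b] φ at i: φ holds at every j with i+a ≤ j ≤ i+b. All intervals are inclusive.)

True

Check (r ∨ s) at every j in [8,10]:
  j=8: true
  j=9: true
  j=10: true
All positions satisfy it → formula holds.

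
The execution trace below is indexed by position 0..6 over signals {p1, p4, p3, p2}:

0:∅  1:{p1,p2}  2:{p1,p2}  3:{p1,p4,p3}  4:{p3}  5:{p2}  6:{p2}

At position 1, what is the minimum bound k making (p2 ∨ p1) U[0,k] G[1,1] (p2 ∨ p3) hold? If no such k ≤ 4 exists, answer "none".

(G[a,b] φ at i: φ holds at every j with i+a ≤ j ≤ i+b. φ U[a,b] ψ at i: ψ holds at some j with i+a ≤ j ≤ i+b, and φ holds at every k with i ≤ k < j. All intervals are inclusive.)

Need earliest j ≥ 1 with G[1,1] (p2 ∨ p3), and (p2 ∨ p1) at every k in [1,j-1].
  j=1: rhs holds (empty prefix). k = 0.

0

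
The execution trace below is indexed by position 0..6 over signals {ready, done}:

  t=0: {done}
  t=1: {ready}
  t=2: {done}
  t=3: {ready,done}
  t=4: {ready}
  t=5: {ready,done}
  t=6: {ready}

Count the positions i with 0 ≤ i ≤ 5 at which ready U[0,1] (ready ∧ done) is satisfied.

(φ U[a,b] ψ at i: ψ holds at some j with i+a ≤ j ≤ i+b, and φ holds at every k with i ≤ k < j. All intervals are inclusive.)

3

Evaluate at each i in [0,5]:
  i=0: ✗ (no rhs in [0,1])
  i=1: ✗ (no rhs in [1,2])
  i=2: ✗ (lhs fails at k=2 before rhs at j=3)
  i=3: ✓ (rhs at j=3)
  i=4: ✓ (rhs at j=5; lhs holds on [4,4])
  i=5: ✓ (rhs at j=5)
Positions where it holds: {3, 4, 5} → 3.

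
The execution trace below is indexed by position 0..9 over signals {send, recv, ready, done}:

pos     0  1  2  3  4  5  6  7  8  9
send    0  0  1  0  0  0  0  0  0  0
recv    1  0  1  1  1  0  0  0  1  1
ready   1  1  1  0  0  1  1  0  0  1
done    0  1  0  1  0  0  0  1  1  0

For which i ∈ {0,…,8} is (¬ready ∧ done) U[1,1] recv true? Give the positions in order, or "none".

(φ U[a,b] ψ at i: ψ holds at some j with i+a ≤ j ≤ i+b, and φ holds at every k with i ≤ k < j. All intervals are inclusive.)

Evaluate at each i in [0,8]:
  i=0: ✗ (no rhs in [1,1])
  i=1: ✗ (lhs fails at k=1 before rhs at j=2)
  i=2: ✗ (lhs fails at k=2 before rhs at j=3)
  i=3: ✓ (rhs at j=4; lhs holds on [3,3])
  i=4: ✗ (no rhs in [5,5])
  i=5: ✗ (no rhs in [6,6])
  i=6: ✗ (no rhs in [7,7])
  i=7: ✓ (rhs at j=8; lhs holds on [7,7])
  i=8: ✓ (rhs at j=9; lhs holds on [8,8])

3, 7, 8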